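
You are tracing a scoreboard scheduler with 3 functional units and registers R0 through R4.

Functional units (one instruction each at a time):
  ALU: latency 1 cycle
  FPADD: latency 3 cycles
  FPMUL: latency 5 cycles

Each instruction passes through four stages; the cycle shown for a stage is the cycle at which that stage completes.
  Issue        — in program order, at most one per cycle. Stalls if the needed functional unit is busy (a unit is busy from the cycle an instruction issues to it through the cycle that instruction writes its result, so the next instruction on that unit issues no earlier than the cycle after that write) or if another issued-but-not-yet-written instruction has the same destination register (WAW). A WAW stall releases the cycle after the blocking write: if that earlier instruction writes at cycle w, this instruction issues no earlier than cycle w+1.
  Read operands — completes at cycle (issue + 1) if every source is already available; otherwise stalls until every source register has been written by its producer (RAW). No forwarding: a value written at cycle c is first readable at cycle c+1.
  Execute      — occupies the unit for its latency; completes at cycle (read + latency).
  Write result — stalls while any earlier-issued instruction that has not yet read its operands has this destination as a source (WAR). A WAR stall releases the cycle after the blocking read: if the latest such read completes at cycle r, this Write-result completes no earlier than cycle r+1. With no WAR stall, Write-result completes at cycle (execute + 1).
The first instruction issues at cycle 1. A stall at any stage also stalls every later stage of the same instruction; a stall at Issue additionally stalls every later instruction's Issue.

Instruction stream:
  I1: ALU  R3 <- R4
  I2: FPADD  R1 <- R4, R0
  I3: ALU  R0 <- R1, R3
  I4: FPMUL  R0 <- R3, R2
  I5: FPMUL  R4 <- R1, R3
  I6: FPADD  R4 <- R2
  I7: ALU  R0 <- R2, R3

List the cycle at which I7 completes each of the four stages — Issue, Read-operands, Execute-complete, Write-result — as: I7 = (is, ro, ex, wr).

1) issue 1, read 2, done 3, write 4
2) issue 2, read 3, done 6, write 7
3) issue 5, read 8, done 9, write 10  <struct: ALU busy until I1 writes@4 / RAW R1: wait I2 write@7>
4) issue 11, read 12, done 17, write 18  <WAW R0: wait I3 write@10>
5) issue 19, read 20, done 25, write 26  <struct: FPMUL busy until I4 writes@18>
6) issue 27, read 28, done 31, write 32  <WAW R4: wait I5 write@26>
7) issue 28, read 29, done 30, write 31

I7 = (28, 29, 30, 31)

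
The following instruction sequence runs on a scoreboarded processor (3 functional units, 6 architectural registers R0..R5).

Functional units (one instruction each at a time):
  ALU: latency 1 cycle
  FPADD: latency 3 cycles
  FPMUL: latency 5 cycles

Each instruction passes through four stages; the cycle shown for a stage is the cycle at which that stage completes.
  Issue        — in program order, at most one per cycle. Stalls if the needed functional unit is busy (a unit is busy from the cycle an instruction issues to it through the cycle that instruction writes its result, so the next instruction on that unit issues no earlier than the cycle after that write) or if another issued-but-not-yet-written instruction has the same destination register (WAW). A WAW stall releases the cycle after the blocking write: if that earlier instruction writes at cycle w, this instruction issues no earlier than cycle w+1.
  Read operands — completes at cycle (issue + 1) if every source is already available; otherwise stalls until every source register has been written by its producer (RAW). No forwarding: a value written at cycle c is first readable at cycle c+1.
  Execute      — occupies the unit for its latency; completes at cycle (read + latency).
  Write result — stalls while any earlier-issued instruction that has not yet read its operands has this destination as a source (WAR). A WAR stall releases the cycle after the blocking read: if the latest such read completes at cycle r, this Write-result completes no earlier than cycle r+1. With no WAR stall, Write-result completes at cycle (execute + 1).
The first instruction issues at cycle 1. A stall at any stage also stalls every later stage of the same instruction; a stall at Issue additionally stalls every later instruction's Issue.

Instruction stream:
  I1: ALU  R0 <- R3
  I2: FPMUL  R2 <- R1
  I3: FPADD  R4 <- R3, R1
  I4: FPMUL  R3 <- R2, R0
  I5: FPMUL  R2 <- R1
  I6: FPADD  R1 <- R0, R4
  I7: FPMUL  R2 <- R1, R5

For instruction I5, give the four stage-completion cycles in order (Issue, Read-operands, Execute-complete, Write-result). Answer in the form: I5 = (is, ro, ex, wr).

I5 = (18, 19, 24, 25)

cycle 1: I1 dispatched to ALU
cycle 2: I1 operands ready, I2 dispatched to FPMUL
cycle 3: I1 complete, I2 operands ready, I3 dispatched to FPADD
cycle 4: R0←I1, I3 operands ready
cycle 7: I3 complete
cycle 8: I2 complete, R4←I3
cycle 9: R2←I2
cycle 10: I4 dispatched to FPMUL
cycle 11: I4 operands ready
cycle 16: I4 complete
cycle 17: R3←I4
cycle 18: I5 dispatched to FPMUL
cycle 19: I5 operands ready, I6 dispatched to FPADD
cycle 20: I6 operands ready
cycle 23: I6 complete
cycle 24: I5 complete, R1←I6
cycle 25: R2←I5
cycle 26: I7 dispatched to FPMUL
cycle 27: I7 operands ready
cycle 32: I7 complete
cycle 33: R2←I7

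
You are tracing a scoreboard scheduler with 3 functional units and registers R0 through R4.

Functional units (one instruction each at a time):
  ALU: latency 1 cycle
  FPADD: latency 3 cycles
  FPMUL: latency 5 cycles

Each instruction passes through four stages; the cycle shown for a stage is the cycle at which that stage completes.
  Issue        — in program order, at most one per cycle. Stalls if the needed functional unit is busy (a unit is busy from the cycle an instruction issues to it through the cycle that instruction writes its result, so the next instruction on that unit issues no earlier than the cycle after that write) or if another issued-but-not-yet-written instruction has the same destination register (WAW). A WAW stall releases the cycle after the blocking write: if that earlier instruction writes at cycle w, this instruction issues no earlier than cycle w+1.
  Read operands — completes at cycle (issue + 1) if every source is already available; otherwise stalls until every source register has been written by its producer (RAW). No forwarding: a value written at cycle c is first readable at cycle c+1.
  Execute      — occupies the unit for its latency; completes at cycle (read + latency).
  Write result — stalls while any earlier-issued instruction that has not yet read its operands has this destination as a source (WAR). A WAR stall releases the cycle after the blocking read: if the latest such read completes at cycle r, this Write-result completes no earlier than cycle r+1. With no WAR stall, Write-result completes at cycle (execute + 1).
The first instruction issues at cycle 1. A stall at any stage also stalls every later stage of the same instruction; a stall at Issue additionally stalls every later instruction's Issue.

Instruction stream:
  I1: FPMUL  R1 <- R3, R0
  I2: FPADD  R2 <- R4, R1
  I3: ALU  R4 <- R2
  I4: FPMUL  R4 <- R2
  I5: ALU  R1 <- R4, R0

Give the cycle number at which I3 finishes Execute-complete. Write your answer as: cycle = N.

I1 -> (1, 2, 7, 8)
I2 -> (2, 9, 12, 13)  // RAW R1: wait I1 write@8
I3 -> (3, 14, 15, 16)  // RAW R2: wait I2 write@13
I4 -> (17, 18, 23, 24)  // WAW R4: wait I3 write@16
I5 -> (18, 25, 26, 27)  // RAW R4: wait I4 write@24

cycle = 15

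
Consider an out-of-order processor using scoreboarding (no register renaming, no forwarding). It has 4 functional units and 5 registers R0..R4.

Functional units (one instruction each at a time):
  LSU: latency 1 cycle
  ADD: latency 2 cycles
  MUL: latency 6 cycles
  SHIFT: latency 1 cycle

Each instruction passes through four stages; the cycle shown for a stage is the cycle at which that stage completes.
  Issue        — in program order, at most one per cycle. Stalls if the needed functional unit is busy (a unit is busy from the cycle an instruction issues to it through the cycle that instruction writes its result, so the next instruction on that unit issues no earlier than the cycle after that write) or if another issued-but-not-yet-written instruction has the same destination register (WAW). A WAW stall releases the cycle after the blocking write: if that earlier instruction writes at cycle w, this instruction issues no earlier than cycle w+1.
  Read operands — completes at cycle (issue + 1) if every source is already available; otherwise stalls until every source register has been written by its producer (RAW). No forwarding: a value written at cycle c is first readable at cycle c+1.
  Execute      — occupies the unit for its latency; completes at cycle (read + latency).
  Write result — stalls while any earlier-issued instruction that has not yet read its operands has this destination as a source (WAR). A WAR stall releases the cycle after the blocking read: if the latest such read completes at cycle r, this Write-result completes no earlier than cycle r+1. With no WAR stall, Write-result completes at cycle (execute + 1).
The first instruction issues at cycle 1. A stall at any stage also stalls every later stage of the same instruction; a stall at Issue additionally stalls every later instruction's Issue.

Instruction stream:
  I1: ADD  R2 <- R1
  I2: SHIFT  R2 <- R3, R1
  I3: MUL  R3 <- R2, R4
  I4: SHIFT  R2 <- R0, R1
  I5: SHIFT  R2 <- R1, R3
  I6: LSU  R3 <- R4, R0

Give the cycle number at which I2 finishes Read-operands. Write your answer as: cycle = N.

cycle = 7

1) issue 1, read 2, done 4, write 5
2) issue 6, read 7, done 8, write 9  <WAW R2: wait I1 write@5>
3) issue 7, read 10, done 16, write 17  <RAW R2: wait I2 write@9>
4) issue 10, read 11, done 12, write 13  <struct: SHIFT busy until I2 writes@9>
5) issue 14, read 18, done 19, write 20  <struct: SHIFT busy until I4 writes@13 / RAW R3: wait I3 write@17>
6) issue 18, read 19, done 20, write 21  <WAW R3: wait I3 write@17>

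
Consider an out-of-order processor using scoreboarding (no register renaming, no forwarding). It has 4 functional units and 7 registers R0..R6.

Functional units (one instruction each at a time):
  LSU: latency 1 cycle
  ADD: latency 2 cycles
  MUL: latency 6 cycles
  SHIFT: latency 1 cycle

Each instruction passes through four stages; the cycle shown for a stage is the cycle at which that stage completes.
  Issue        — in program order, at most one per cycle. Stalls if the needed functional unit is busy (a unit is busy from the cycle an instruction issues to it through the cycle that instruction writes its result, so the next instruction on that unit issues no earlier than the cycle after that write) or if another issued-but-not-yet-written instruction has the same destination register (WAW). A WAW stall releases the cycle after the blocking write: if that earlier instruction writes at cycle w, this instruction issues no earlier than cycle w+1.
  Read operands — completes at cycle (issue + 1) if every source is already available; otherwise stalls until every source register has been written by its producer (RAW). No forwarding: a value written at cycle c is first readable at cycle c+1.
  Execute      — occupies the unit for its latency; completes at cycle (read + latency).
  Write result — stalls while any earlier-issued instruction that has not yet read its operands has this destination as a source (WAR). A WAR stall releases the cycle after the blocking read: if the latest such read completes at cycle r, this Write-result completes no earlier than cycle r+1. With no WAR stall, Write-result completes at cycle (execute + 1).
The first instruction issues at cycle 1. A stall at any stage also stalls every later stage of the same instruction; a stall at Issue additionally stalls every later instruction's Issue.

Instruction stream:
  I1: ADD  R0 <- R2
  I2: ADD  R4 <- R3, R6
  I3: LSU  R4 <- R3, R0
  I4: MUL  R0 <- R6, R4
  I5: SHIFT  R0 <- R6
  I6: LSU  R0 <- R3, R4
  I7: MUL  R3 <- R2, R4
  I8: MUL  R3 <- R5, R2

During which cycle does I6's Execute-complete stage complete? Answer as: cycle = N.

cycle = 29

I1: IS=1 RO=2 EX=4 WR=5
I2: IS=6 RO=7 EX=9 WR=10  [struct: ADD busy until I1 writes@5]
I3: IS=11 RO=12 EX=13 WR=14  [WAW R4: wait I2 write@10]
I4: IS=12 RO=15 EX=21 WR=22  [RAW R4: wait I3 write@14]
I5: IS=23 RO=24 EX=25 WR=26  [WAW R0: wait I4 write@22]
I6: IS=27 RO=28 EX=29 WR=30  [WAW R0: wait I5 write@26]
I7: IS=28 RO=29 EX=35 WR=36
I8: IS=37 RO=38 EX=44 WR=45  [struct: MUL busy until I7 writes@36]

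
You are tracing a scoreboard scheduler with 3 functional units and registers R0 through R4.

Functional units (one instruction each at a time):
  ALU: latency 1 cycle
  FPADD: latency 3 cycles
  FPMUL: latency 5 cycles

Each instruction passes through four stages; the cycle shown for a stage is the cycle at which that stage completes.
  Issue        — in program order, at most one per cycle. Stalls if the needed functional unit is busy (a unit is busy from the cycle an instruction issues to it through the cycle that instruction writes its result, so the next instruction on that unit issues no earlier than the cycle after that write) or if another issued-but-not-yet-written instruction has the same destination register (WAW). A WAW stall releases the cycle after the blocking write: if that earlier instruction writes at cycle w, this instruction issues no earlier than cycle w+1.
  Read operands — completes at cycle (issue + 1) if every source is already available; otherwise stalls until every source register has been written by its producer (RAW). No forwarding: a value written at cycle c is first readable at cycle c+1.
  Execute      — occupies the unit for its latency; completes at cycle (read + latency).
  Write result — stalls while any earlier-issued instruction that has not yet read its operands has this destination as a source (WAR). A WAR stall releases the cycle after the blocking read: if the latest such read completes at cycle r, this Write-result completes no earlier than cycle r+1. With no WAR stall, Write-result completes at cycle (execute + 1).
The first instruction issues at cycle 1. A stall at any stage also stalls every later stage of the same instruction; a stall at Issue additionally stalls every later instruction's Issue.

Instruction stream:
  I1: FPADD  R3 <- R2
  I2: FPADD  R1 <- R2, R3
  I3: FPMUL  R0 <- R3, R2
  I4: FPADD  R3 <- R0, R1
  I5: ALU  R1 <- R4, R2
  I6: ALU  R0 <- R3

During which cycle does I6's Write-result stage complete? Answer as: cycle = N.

  I1 | 1 | 2 | 5 | 6
  I2 | 7 | 8 | 11 | 12   struct: FPADD busy until I1 writes@6
  I3 | 8 | 9 | 14 | 15
  I4 | 13 | 16 | 19 | 20   struct: FPADD busy until I2 writes@12 · RAW R0: wait I3 write@15
  I5 | 14 | 15 | 16 | 17
  I6 | 18 | 21 | 22 | 23   struct: ALU busy until I5 writes@17 · RAW R3: wait I4 write@20

cycle = 23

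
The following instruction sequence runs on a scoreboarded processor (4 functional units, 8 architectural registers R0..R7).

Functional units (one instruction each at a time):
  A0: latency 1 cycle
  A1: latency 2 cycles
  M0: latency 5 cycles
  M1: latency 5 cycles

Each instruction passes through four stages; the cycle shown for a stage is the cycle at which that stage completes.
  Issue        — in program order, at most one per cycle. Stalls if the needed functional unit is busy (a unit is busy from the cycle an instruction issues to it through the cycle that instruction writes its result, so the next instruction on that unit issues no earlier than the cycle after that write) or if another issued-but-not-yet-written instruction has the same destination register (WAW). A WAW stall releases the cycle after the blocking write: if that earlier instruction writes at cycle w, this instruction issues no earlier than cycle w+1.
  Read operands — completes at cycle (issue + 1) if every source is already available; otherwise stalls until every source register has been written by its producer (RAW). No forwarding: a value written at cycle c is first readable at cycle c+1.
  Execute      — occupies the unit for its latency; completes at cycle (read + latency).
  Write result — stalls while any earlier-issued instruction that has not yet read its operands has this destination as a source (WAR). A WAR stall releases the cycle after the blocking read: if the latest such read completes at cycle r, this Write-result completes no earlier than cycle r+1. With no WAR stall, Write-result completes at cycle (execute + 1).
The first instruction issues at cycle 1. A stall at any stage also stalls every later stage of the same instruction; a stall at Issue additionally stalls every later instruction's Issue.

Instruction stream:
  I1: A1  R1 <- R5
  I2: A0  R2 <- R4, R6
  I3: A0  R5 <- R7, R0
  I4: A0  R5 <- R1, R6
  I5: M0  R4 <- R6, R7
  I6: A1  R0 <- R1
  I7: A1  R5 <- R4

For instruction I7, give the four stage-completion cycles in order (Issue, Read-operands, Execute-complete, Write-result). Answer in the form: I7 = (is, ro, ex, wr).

c1: I1→A1
c2: I1 RO | I2→A0
c3: I2 RO
c4: I1 EX | I2 EX
c5: I1 WR R1 | I2 WR R2
c6: I3→A0
c7: I3 RO
c8: I3 EX
c9: I3 WR R5
c10: I4→A0
c11: I4 RO | I5→M0
c12: I4 EX | I5 RO | I6→A1
c13: I4 WR R5 | I6 RO
c15: I6 EX
c16: I6 WR R0
c17: I5 EX | I7→A1
c18: I5 WR R4
c19: I7 RO
c21: I7 EX
c22: I7 WR R5

I7 = (17, 19, 21, 22)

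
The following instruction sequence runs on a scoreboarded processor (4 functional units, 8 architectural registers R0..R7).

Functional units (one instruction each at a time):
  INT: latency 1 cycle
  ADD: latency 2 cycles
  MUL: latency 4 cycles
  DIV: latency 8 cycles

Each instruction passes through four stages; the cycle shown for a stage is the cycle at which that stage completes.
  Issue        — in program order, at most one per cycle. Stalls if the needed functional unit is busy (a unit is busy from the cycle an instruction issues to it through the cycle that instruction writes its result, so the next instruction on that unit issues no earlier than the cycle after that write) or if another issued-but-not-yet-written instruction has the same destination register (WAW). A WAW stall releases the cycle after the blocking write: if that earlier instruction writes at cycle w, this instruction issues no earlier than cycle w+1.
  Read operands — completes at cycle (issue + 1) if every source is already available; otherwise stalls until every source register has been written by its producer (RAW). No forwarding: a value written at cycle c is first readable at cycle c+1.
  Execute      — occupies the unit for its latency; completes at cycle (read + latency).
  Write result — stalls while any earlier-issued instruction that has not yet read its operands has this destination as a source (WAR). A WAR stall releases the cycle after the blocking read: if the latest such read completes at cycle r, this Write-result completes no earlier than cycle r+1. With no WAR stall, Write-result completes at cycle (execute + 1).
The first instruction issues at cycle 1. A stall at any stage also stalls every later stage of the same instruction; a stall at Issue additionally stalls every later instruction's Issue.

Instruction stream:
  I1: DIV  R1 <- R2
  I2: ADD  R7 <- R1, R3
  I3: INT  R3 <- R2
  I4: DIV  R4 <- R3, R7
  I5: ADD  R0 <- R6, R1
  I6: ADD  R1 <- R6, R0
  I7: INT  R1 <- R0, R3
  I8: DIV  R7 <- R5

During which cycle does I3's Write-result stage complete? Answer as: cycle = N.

  I1 | 1 | 2 | 10 | 11
  I2 | 2 | 12 | 14 | 15   RAW R1: wait I1 write@11
  I3 | 3 | 4 | 5 | 13   WAR R3: wait I2 read@12
  I4 | 12 | 16 | 24 | 25   struct: DIV busy until I1 writes@11 · RAW R7: wait I2 write@15
  I5 | 16 | 17 | 19 | 20   struct: ADD busy until I2 writes@15
  I6 | 21 | 22 | 24 | 25   struct: ADD busy until I5 writes@20
  I7 | 26 | 27 | 28 | 29   WAW R1: wait I6 write@25
  I8 | 27 | 28 | 36 | 37

cycle = 13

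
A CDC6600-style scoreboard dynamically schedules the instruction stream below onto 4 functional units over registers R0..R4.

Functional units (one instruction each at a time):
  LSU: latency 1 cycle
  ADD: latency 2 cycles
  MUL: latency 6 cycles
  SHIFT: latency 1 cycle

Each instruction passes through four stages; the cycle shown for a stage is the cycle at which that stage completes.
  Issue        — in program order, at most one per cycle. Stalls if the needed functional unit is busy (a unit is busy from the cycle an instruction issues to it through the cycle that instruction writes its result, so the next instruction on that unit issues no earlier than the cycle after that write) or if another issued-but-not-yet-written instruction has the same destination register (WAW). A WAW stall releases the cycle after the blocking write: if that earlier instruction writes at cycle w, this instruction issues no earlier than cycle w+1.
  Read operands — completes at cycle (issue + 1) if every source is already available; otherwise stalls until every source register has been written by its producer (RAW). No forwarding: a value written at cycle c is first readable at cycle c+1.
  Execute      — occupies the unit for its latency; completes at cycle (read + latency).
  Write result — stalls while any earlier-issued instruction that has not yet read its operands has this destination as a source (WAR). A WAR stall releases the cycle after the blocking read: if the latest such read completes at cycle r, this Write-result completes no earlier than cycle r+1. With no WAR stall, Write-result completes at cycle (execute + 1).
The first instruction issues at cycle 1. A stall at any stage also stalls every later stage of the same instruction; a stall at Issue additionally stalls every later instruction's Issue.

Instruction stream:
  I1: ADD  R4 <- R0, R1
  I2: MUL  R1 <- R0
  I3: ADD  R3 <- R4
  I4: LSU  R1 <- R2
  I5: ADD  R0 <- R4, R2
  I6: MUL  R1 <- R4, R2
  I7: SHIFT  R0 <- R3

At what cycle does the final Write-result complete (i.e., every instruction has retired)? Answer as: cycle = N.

cycle = 23

1) issue 1, read 2, done 4, write 5
2) issue 2, read 3, done 9, write 10
3) issue 6, read 7, done 9, write 10  <struct: ADD busy until I1 writes@5>
4) issue 11, read 12, done 13, write 14  <WAW R1: wait I2 write@10>
5) issue 12, read 13, done 15, write 16
6) issue 15, read 16, done 22, write 23  <WAW R1: wait I4 write@14>
7) issue 17, read 18, done 19, write 20  <WAW R0: wait I5 write@16>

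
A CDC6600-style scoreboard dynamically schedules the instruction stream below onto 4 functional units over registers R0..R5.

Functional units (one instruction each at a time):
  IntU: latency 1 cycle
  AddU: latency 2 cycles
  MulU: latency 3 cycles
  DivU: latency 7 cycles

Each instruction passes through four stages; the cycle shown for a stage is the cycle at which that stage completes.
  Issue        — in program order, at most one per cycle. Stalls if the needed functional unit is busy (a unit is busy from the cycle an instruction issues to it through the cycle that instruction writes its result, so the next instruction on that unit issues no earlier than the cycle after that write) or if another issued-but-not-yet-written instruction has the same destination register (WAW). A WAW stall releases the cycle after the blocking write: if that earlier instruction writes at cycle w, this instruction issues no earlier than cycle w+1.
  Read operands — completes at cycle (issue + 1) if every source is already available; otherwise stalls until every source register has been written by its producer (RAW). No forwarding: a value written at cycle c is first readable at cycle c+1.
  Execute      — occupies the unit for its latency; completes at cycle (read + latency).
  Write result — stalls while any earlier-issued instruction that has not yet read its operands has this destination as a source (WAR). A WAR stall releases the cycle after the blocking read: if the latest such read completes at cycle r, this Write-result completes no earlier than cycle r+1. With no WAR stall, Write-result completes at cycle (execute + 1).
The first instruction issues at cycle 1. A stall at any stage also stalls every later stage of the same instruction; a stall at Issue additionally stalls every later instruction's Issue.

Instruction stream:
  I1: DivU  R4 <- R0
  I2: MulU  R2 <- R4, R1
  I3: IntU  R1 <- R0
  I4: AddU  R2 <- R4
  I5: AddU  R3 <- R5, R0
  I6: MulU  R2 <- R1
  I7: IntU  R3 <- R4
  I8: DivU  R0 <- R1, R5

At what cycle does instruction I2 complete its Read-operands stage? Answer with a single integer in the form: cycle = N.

cycle = 11

I1: IS=1 RO=2 EX=9 WR=10
I2: IS=2 RO=11 EX=14 WR=15  [RAW R4: wait I1 write@10]
I3: IS=3 RO=4 EX=5 WR=12  [WAR R1: wait I2 read@11]
I4: IS=16 RO=17 EX=19 WR=20  [WAW R2: wait I2 write@15]
I5: IS=21 RO=22 EX=24 WR=25  [struct: AddU busy until I4 writes@20]
I6: IS=22 RO=23 EX=26 WR=27
I7: IS=26 RO=27 EX=28 WR=29  [WAW R3: wait I5 write@25]
I8: IS=27 RO=28 EX=35 WR=36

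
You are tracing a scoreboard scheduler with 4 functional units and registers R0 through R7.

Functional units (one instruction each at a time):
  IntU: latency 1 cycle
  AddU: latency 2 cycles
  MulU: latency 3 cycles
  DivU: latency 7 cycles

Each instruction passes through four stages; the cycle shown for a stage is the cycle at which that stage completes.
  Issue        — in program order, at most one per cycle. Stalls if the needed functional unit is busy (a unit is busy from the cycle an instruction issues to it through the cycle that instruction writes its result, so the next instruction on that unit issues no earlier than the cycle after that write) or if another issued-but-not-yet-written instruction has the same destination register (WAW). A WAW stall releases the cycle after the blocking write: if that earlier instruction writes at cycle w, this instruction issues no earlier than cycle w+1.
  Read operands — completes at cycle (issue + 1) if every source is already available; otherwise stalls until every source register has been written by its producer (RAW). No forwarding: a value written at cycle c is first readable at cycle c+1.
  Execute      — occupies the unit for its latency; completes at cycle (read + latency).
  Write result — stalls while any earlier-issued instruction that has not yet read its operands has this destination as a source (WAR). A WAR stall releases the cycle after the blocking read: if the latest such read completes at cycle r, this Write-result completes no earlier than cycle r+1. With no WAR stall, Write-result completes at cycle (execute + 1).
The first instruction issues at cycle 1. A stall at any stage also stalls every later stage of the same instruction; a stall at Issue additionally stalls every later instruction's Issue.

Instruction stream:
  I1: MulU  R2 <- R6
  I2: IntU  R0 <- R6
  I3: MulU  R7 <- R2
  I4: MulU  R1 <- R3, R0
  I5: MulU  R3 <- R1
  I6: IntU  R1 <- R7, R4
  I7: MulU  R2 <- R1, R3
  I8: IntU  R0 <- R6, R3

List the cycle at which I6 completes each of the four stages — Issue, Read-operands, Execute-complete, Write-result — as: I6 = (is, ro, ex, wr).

1) issue 1, read 2, done 5, write 6
2) issue 2, read 3, done 4, write 5
3) issue 7, read 8, done 11, write 12  <struct: MulU busy until I1 writes@6>
4) issue 13, read 14, done 17, write 18  <struct: MulU busy until I3 writes@12>
5) issue 19, read 20, done 23, write 24  <struct: MulU busy until I4 writes@18>
6) issue 20, read 21, done 22, write 23
7) issue 25, read 26, done 29, write 30  <struct: MulU busy until I5 writes@24>
8) issue 26, read 27, done 28, write 29

I6 = (20, 21, 22, 23)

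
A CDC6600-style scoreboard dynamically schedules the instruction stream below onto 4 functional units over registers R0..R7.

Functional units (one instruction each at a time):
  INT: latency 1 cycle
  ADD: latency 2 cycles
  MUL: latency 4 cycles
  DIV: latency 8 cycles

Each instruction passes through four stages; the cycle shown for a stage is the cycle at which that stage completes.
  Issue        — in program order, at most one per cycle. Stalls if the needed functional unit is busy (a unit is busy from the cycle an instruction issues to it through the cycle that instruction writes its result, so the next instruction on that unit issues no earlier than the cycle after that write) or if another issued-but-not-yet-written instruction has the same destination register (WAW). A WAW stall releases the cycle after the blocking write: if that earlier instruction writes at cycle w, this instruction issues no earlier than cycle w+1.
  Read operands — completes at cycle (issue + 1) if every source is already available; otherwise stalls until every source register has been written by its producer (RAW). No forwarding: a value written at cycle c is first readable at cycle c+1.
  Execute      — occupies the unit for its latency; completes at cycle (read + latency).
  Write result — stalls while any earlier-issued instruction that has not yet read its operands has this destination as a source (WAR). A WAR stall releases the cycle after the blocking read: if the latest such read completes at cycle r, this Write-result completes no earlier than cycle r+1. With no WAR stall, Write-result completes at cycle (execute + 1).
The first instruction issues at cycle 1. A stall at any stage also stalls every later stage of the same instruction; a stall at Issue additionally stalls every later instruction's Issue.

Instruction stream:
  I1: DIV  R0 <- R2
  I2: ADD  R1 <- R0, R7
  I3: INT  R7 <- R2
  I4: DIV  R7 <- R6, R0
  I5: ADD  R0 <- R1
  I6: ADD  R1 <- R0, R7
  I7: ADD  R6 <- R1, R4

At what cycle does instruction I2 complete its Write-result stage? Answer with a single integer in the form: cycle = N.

cycle = 15

t=1  I1 issues→DIV
t=2  I1 reads; I2 issues→ADD
t=3  I3 issues→INT
t=4  I3 reads
t=5  I3 exec-done
t=10  I1 exec-done
t=11  I1 writes R0
t=12  I2 reads
t=13  I3 writes R7
t=14  I2 exec-done; I4 issues→DIV
t=15  I2 writes R1; I4 reads
t=16  I5 issues→ADD
t=17  I5 reads
t=19  I5 exec-done
t=20  I5 writes R0
t=21  I6 issues→ADD
t=23  I4 exec-done
t=24  I4 writes R7
t=25  I6 reads
t=27  I6 exec-done
t=28  I6 writes R1
t=29  I7 issues→ADD
t=30  I7 reads
t=32  I7 exec-done
t=33  I7 writes R6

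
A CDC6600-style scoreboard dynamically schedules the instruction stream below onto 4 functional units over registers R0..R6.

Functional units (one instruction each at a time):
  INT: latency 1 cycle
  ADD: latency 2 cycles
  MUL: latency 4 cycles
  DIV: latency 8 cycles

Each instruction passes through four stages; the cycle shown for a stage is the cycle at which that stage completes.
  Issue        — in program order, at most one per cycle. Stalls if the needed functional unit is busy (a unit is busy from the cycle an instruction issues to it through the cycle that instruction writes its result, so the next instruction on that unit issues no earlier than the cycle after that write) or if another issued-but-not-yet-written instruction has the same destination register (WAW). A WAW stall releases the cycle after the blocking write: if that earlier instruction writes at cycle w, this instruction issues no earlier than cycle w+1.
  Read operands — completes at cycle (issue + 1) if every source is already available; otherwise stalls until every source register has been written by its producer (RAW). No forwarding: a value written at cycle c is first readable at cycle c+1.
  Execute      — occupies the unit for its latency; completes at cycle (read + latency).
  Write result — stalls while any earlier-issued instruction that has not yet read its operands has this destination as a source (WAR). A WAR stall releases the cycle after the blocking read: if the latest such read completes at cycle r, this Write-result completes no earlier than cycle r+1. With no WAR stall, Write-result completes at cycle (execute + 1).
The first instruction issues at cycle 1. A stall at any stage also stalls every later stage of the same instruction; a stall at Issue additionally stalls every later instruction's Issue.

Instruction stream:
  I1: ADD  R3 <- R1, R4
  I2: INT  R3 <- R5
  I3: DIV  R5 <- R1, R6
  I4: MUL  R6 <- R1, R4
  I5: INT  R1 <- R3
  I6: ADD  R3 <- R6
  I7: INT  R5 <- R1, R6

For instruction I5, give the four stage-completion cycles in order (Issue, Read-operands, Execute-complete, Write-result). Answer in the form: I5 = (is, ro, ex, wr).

I5 = (10, 11, 12, 13)

cycle 1: I1 dispatched to ADD
cycle 2: I1 operands ready
cycle 4: I1 complete
cycle 5: R3←I1
cycle 6: I2 dispatched to INT
cycle 7: I2 operands ready; I3 dispatched to DIV
cycle 8: I2 complete; I3 operands ready; I4 dispatched to MUL
cycle 9: R3←I2; I4 operands ready
cycle 10: I5 dispatched to INT
cycle 11: I5 operands ready; I6 dispatched to ADD
cycle 12: I5 complete
cycle 13: I4 complete; R1←I5
cycle 14: R6←I4
cycle 15: I6 operands ready
cycle 16: I3 complete
cycle 17: R5←I3; I6 complete
cycle 18: R3←I6; I7 dispatched to INT
cycle 19: I7 operands ready
cycle 20: I7 complete
cycle 21: R5←I7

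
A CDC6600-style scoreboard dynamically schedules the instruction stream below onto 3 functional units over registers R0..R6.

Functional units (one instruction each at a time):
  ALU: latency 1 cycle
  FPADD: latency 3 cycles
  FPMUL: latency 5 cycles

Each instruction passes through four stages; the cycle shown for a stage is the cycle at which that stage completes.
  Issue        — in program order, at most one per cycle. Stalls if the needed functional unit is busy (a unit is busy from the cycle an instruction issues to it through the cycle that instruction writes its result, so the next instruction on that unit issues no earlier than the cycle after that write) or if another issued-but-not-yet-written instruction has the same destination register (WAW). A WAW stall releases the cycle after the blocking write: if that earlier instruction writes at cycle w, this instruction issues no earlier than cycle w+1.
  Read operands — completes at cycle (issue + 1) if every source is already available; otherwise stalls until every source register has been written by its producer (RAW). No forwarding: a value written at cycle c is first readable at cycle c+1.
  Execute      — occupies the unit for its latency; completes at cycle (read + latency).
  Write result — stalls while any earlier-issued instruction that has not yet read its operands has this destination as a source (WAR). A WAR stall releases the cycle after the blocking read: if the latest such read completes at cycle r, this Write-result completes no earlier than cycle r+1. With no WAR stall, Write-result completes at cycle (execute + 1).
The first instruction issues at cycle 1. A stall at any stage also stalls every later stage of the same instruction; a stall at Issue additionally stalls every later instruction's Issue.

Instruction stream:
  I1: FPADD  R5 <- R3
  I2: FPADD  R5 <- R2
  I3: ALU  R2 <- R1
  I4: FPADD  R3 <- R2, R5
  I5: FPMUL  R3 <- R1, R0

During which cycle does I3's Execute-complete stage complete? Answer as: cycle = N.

1) issue 1, read 2, done 5, write 6
2) issue 7, read 8, done 11, write 12  <struct: FPADD busy until I1 writes@6>
3) issue 8, read 9, done 10, write 11
4) issue 13, read 14, done 17, write 18  <struct: FPADD busy until I2 writes@12>
5) issue 19, read 20, done 25, write 26  <WAW R3: wait I4 write@18>

cycle = 10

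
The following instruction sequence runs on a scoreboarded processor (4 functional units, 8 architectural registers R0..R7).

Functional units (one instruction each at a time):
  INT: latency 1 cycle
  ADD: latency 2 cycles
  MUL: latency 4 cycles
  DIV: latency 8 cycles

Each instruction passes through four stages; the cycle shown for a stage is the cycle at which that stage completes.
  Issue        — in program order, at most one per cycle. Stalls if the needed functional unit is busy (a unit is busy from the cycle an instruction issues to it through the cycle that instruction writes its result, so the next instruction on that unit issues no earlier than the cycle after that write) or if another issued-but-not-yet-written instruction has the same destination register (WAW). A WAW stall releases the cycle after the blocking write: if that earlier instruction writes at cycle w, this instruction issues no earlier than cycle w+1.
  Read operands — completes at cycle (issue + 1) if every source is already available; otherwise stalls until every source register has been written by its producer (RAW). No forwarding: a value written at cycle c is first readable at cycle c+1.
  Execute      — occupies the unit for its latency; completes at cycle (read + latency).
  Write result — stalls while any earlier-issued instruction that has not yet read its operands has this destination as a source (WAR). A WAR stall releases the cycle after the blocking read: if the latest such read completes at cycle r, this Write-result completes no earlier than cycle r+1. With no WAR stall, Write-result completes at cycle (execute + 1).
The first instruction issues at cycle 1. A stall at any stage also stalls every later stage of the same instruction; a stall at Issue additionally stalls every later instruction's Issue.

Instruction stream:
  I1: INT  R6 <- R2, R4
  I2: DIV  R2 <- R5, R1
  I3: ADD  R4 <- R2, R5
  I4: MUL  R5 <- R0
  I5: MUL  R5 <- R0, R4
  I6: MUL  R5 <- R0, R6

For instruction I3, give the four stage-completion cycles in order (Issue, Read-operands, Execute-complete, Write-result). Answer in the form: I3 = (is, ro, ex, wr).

cycle 1: issue I1 (INT)
cycle 2: I1 read-ops; issue I2 (DIV)
cycle 3: I1 finished on INT; I2 read-ops; issue I3 (ADD)
cycle 4: I1→R6; issue I4 (MUL)
cycle 5: I4 read-ops
cycle 9: I4 finished on MUL
cycle 11: I2 finished on DIV
cycle 12: I2→R2
cycle 13: I3 read-ops
cycle 14: I4→R5
cycle 15: I3 finished on ADD; issue I5 (MUL)
cycle 16: I3→R4
cycle 17: I5 read-ops
cycle 21: I5 finished on MUL
cycle 22: I5→R5
cycle 23: issue I6 (MUL)
cycle 24: I6 read-ops
cycle 28: I6 finished on MUL
cycle 29: I6→R5

I3 = (3, 13, 15, 16)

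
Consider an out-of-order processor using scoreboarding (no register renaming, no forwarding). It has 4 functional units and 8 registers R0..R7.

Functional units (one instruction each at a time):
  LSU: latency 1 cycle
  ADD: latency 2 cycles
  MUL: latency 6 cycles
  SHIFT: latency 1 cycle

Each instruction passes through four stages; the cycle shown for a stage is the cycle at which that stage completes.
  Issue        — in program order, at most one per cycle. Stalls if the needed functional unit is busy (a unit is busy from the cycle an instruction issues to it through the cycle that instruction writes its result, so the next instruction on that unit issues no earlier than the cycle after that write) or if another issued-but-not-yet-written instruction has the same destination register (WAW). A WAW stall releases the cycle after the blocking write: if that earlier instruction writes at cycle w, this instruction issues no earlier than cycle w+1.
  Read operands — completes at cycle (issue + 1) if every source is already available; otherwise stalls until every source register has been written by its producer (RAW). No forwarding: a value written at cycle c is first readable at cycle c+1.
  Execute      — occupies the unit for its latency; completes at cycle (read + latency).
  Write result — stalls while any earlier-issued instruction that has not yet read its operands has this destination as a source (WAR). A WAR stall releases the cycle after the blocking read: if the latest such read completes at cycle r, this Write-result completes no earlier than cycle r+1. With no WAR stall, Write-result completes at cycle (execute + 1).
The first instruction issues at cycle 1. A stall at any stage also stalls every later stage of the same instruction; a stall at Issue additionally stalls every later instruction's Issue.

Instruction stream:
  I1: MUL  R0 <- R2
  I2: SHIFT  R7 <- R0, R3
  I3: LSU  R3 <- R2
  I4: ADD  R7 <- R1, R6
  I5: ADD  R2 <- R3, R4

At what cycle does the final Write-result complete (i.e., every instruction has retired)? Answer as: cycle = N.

[1] issue I1 (MUL)
[2] I1 read-ops, issue I2 (SHIFT)
[3] issue I3 (LSU)
[4] I3 read-ops
[5] I3 finished on LSU
[8] I1 finished on MUL
[9] I1→R0
[10] I2 read-ops
[11] I2 finished on SHIFT, I3→R3
[12] I2→R7
[13] issue I4 (ADD)
[14] I4 read-ops
[16] I4 finished on ADD
[17] I4→R7
[18] issue I5 (ADD)
[19] I5 read-ops
[21] I5 finished on ADD
[22] I5→R2

cycle = 22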